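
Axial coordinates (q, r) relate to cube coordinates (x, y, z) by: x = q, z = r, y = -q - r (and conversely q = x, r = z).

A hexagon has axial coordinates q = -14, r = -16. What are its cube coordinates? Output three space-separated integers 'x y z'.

Answer: -14 30 -16

Derivation:
x = q = -14
z = r = -16
y = -x - z = -(-14) - (-16) = 30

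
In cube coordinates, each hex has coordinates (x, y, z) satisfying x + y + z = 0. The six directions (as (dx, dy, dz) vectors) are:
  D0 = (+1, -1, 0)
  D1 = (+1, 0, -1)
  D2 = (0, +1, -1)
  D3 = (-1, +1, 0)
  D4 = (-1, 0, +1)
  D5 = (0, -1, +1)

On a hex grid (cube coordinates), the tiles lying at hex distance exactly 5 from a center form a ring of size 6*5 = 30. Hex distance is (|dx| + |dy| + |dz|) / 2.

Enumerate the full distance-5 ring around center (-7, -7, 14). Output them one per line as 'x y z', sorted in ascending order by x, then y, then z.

Walk ring at distance 5 from (-7, -7, 14):
Start at center + D4*5 = (-12, -7, 19)
  hex 0: (-12, -7, 19)
  hex 1: (-11, -8, 19)
  hex 2: (-10, -9, 19)
  hex 3: (-9, -10, 19)
  hex 4: (-8, -11, 19)
  hex 5: (-7, -12, 19)
  hex 6: (-6, -12, 18)
  hex 7: (-5, -12, 17)
  hex 8: (-4, -12, 16)
  hex 9: (-3, -12, 15)
  hex 10: (-2, -12, 14)
  hex 11: (-2, -11, 13)
  hex 12: (-2, -10, 12)
  hex 13: (-2, -9, 11)
  hex 14: (-2, -8, 10)
  hex 15: (-2, -7, 9)
  hex 16: (-3, -6, 9)
  hex 17: (-4, -5, 9)
  hex 18: (-5, -4, 9)
  hex 19: (-6, -3, 9)
  hex 20: (-7, -2, 9)
  hex 21: (-8, -2, 10)
  hex 22: (-9, -2, 11)
  hex 23: (-10, -2, 12)
  hex 24: (-11, -2, 13)
  hex 25: (-12, -2, 14)
  hex 26: (-12, -3, 15)
  hex 27: (-12, -4, 16)
  hex 28: (-12, -5, 17)
  hex 29: (-12, -6, 18)
Sorted: 30 hexes.

Answer: -12 -7 19
-12 -6 18
-12 -5 17
-12 -4 16
-12 -3 15
-12 -2 14
-11 -8 19
-11 -2 13
-10 -9 19
-10 -2 12
-9 -10 19
-9 -2 11
-8 -11 19
-8 -2 10
-7 -12 19
-7 -2 9
-6 -12 18
-6 -3 9
-5 -12 17
-5 -4 9
-4 -12 16
-4 -5 9
-3 -12 15
-3 -6 9
-2 -12 14
-2 -11 13
-2 -10 12
-2 -9 11
-2 -8 10
-2 -7 9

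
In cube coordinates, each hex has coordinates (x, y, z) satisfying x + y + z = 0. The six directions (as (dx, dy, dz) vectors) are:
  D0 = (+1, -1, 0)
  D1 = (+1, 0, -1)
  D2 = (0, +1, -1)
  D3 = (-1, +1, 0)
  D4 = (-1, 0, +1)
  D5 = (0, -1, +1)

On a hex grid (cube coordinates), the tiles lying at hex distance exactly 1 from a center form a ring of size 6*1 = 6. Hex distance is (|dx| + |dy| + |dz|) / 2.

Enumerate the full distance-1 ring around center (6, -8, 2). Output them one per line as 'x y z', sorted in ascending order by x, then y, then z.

Walk ring at distance 1 from (6, -8, 2):
Start at center + D4*1 = (5, -8, 3)
  hex 0: (5, -8, 3)
  hex 1: (6, -9, 3)
  hex 2: (7, -9, 2)
  hex 3: (7, -8, 1)
  hex 4: (6, -7, 1)
  hex 5: (5, -7, 2)
Sorted: 6 hexes.

Answer: 5 -8 3
5 -7 2
6 -9 3
6 -7 1
7 -9 2
7 -8 1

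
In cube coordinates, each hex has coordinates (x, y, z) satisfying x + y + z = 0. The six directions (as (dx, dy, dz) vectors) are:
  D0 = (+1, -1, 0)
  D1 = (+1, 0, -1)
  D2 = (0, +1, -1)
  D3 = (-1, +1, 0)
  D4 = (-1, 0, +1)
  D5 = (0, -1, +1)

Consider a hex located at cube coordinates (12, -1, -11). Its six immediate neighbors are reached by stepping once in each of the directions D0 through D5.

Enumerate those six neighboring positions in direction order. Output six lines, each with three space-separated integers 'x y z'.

Answer: 13 -2 -11
13 -1 -12
12 0 -12
11 0 -11
11 -1 -10
12 -2 -10

Derivation:
Center: (12, -1, -11). Add each direction:
  D0: (12, -1, -11) + (1, -1, 0) = (13, -2, -11)
  D1: (12, -1, -11) + (1, 0, -1) = (13, -1, -12)
  D2: (12, -1, -11) + (0, 1, -1) = (12, 0, -12)
  D3: (12, -1, -11) + (-1, 1, 0) = (11, 0, -11)
  D4: (12, -1, -11) + (-1, 0, 1) = (11, -1, -10)
  D5: (12, -1, -11) + (0, -1, 1) = (12, -2, -10)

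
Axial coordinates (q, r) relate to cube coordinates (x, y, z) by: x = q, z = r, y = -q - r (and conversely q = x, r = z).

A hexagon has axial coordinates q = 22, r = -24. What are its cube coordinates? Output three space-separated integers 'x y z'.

Answer: 22 2 -24

Derivation:
x = q = 22
z = r = -24
y = -x - z = -(22) - (-24) = 2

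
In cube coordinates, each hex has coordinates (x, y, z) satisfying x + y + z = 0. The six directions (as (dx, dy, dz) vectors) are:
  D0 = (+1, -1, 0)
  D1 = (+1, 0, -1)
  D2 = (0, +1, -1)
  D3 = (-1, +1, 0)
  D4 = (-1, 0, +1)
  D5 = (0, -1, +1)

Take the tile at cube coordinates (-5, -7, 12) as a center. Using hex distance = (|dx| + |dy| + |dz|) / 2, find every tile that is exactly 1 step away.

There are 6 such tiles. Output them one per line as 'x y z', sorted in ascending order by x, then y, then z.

Walk ring at distance 1 from (-5, -7, 12):
Start at center + D4*1 = (-6, -7, 13)
  hex 0: (-6, -7, 13)
  hex 1: (-5, -8, 13)
  hex 2: (-4, -8, 12)
  hex 3: (-4, -7, 11)
  hex 4: (-5, -6, 11)
  hex 5: (-6, -6, 12)
Sorted: 6 hexes.

Answer: -6 -7 13
-6 -6 12
-5 -8 13
-5 -6 11
-4 -8 12
-4 -7 11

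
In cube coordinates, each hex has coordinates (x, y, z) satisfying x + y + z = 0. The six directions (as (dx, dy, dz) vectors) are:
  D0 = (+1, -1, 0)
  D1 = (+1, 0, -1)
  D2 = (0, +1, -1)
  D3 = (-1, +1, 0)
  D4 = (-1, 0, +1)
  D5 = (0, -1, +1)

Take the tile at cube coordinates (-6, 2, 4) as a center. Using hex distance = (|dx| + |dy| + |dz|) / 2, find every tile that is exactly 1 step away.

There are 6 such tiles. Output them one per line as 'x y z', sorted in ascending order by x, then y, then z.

Answer: -7 2 5
-7 3 4
-6 1 5
-6 3 3
-5 1 4
-5 2 3

Derivation:
Walk ring at distance 1 from (-6, 2, 4):
Start at center + D4*1 = (-7, 2, 5)
  hex 0: (-7, 2, 5)
  hex 1: (-6, 1, 5)
  hex 2: (-5, 1, 4)
  hex 3: (-5, 2, 3)
  hex 4: (-6, 3, 3)
  hex 5: (-7, 3, 4)
Sorted: 6 hexes.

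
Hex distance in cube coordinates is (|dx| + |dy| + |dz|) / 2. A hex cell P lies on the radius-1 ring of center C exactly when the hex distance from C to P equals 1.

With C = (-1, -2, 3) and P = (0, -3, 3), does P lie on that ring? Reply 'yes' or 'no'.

|px - cx| = |0 - (-1)| = 1
|py - cy| = |-3 - (-2)| = 1
|pz - cz| = |3 - 3| = 0
distance = (1+1+0)/2 = 2/2 = 1
radius = 1; distance == radius -> yes

Answer: yes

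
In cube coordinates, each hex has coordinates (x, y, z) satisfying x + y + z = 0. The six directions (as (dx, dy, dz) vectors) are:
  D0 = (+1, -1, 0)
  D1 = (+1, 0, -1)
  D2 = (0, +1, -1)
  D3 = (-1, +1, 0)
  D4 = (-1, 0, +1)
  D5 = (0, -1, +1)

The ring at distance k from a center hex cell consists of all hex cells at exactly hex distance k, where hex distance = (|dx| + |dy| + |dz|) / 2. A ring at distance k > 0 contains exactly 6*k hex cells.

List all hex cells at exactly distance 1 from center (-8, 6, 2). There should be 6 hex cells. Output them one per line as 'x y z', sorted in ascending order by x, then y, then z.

Walk ring at distance 1 from (-8, 6, 2):
Start at center + D4*1 = (-9, 6, 3)
  hex 0: (-9, 6, 3)
  hex 1: (-8, 5, 3)
  hex 2: (-7, 5, 2)
  hex 3: (-7, 6, 1)
  hex 4: (-8, 7, 1)
  hex 5: (-9, 7, 2)
Sorted: 6 hexes.

Answer: -9 6 3
-9 7 2
-8 5 3
-8 7 1
-7 5 2
-7 6 1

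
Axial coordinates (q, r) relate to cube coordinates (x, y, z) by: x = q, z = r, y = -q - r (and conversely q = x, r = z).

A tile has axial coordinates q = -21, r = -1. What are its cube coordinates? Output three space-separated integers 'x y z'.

Answer: -21 22 -1

Derivation:
x = q = -21
z = r = -1
y = -x - z = -(-21) - (-1) = 22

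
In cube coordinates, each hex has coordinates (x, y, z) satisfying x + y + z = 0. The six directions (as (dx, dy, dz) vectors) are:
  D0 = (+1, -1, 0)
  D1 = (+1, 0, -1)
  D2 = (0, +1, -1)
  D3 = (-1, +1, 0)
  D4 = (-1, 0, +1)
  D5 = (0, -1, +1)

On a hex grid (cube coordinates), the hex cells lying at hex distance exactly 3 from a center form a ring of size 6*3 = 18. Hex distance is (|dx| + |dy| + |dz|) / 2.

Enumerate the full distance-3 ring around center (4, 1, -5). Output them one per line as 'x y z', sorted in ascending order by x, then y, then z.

Walk ring at distance 3 from (4, 1, -5):
Start at center + D4*3 = (1, 1, -2)
  hex 0: (1, 1, -2)
  hex 1: (2, 0, -2)
  hex 2: (3, -1, -2)
  hex 3: (4, -2, -2)
  hex 4: (5, -2, -3)
  hex 5: (6, -2, -4)
  hex 6: (7, -2, -5)
  hex 7: (7, -1, -6)
  hex 8: (7, 0, -7)
  hex 9: (7, 1, -8)
  hex 10: (6, 2, -8)
  hex 11: (5, 3, -8)
  hex 12: (4, 4, -8)
  hex 13: (3, 4, -7)
  hex 14: (2, 4, -6)
  hex 15: (1, 4, -5)
  hex 16: (1, 3, -4)
  hex 17: (1, 2, -3)
Sorted: 18 hexes.

Answer: 1 1 -2
1 2 -3
1 3 -4
1 4 -5
2 0 -2
2 4 -6
3 -1 -2
3 4 -7
4 -2 -2
4 4 -8
5 -2 -3
5 3 -8
6 -2 -4
6 2 -8
7 -2 -5
7 -1 -6
7 0 -7
7 1 -8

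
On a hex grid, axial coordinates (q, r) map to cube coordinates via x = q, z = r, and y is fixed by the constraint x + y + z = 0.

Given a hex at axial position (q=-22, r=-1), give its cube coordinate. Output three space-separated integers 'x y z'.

x = q = -22
z = r = -1
y = -x - z = -(-22) - (-1) = 23

Answer: -22 23 -1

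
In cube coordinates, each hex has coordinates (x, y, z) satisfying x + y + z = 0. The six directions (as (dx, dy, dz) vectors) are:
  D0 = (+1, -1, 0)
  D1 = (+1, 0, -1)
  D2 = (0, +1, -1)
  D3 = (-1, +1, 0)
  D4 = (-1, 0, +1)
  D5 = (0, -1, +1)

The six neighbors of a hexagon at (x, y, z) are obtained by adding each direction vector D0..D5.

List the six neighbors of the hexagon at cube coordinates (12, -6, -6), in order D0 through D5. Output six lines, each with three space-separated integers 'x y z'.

Center: (12, -6, -6). Add each direction:
  D0: (12, -6, -6) + (1, -1, 0) = (13, -7, -6)
  D1: (12, -6, -6) + (1, 0, -1) = (13, -6, -7)
  D2: (12, -6, -6) + (0, 1, -1) = (12, -5, -7)
  D3: (12, -6, -6) + (-1, 1, 0) = (11, -5, -6)
  D4: (12, -6, -6) + (-1, 0, 1) = (11, -6, -5)
  D5: (12, -6, -6) + (0, -1, 1) = (12, -7, -5)

Answer: 13 -7 -6
13 -6 -7
12 -5 -7
11 -5 -6
11 -6 -5
12 -7 -5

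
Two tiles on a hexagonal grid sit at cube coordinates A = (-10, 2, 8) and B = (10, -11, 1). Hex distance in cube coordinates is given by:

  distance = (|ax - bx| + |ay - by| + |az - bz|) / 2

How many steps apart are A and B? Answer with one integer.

|ax - bx| = |-10 - 10| = 20
|ay - by| = |2 - (-11)| = 13
|az - bz| = |8 - 1| = 7
distance = (20 + 13 + 7) / 2 = 40 / 2 = 20

Answer: 20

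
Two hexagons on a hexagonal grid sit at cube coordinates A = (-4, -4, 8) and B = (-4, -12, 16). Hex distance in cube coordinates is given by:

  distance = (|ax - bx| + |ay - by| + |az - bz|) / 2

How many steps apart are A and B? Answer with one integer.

Answer: 8

Derivation:
|ax - bx| = |-4 - (-4)| = 0
|ay - by| = |-4 - (-12)| = 8
|az - bz| = |8 - 16| = 8
distance = (0 + 8 + 8) / 2 = 16 / 2 = 8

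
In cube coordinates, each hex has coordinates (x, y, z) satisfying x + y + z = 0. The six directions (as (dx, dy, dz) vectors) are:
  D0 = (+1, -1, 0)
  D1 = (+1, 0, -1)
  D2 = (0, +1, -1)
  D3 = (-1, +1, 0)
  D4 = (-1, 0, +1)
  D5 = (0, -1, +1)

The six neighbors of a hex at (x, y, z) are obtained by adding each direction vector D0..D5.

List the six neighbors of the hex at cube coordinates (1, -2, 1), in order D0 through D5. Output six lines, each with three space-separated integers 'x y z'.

Answer: 2 -3 1
2 -2 0
1 -1 0
0 -1 1
0 -2 2
1 -3 2

Derivation:
Center: (1, -2, 1). Add each direction:
  D0: (1, -2, 1) + (1, -1, 0) = (2, -3, 1)
  D1: (1, -2, 1) + (1, 0, -1) = (2, -2, 0)
  D2: (1, -2, 1) + (0, 1, -1) = (1, -1, 0)
  D3: (1, -2, 1) + (-1, 1, 0) = (0, -1, 1)
  D4: (1, -2, 1) + (-1, 0, 1) = (0, -2, 2)
  D5: (1, -2, 1) + (0, -1, 1) = (1, -3, 2)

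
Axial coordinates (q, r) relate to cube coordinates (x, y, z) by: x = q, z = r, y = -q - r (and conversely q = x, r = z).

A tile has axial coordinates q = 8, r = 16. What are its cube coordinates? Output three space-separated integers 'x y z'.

x = q = 8
z = r = 16
y = -x - z = -(8) - (16) = -24

Answer: 8 -24 16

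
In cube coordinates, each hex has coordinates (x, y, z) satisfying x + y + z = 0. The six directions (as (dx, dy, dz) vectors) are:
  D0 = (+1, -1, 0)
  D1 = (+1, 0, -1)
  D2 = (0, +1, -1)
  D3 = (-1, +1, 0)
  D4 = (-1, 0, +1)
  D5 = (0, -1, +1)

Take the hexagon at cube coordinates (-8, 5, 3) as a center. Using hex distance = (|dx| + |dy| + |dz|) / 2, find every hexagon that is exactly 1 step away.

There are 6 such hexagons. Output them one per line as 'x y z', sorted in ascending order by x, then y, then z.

Answer: -9 5 4
-9 6 3
-8 4 4
-8 6 2
-7 4 3
-7 5 2

Derivation:
Walk ring at distance 1 from (-8, 5, 3):
Start at center + D4*1 = (-9, 5, 4)
  hex 0: (-9, 5, 4)
  hex 1: (-8, 4, 4)
  hex 2: (-7, 4, 3)
  hex 3: (-7, 5, 2)
  hex 4: (-8, 6, 2)
  hex 5: (-9, 6, 3)
Sorted: 6 hexes.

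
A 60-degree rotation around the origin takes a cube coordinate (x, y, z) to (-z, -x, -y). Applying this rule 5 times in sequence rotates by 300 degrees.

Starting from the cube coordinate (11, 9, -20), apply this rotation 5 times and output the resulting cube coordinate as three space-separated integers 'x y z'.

Answer: -9 20 -11

Derivation:
Start: (11, 9, -20)
Step 1: (11, 9, -20) -> (-(-20), -(11), -(9)) = (20, -11, -9)
Step 2: (20, -11, -9) -> (-(-9), -(20), -(-11)) = (9, -20, 11)
Step 3: (9, -20, 11) -> (-(11), -(9), -(-20)) = (-11, -9, 20)
Step 4: (-11, -9, 20) -> (-(20), -(-11), -(-9)) = (-20, 11, 9)
Step 5: (-20, 11, 9) -> (-(9), -(-20), -(11)) = (-9, 20, -11)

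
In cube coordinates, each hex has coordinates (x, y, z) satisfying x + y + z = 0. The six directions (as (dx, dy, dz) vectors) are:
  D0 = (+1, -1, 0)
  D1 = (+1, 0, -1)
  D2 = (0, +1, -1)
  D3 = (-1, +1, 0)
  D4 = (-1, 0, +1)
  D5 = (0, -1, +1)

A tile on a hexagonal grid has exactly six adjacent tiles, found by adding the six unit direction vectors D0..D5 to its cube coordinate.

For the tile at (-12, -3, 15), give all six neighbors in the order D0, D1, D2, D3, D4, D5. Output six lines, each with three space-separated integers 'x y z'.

Center: (-12, -3, 15). Add each direction:
  D0: (-12, -3, 15) + (1, -1, 0) = (-11, -4, 15)
  D1: (-12, -3, 15) + (1, 0, -1) = (-11, -3, 14)
  D2: (-12, -3, 15) + (0, 1, -1) = (-12, -2, 14)
  D3: (-12, -3, 15) + (-1, 1, 0) = (-13, -2, 15)
  D4: (-12, -3, 15) + (-1, 0, 1) = (-13, -3, 16)
  D5: (-12, -3, 15) + (0, -1, 1) = (-12, -4, 16)

Answer: -11 -4 15
-11 -3 14
-12 -2 14
-13 -2 15
-13 -3 16
-12 -4 16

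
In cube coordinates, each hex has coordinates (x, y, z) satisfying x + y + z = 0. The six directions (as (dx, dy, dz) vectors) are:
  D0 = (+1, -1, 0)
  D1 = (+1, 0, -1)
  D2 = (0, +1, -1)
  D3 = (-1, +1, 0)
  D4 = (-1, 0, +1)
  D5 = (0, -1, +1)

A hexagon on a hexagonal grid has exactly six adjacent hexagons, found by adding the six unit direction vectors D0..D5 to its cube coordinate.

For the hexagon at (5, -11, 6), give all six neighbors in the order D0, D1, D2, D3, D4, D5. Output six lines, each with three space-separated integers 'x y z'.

Answer: 6 -12 6
6 -11 5
5 -10 5
4 -10 6
4 -11 7
5 -12 7

Derivation:
Center: (5, -11, 6). Add each direction:
  D0: (5, -11, 6) + (1, -1, 0) = (6, -12, 6)
  D1: (5, -11, 6) + (1, 0, -1) = (6, -11, 5)
  D2: (5, -11, 6) + (0, 1, -1) = (5, -10, 5)
  D3: (5, -11, 6) + (-1, 1, 0) = (4, -10, 6)
  D4: (5, -11, 6) + (-1, 0, 1) = (4, -11, 7)
  D5: (5, -11, 6) + (0, -1, 1) = (5, -12, 7)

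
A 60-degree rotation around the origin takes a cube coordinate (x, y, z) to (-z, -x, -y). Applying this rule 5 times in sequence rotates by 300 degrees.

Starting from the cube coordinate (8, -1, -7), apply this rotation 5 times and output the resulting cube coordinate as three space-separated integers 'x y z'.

Answer: 1 7 -8

Derivation:
Start: (8, -1, -7)
Step 1: (8, -1, -7) -> (-(-7), -(8), -(-1)) = (7, -8, 1)
Step 2: (7, -8, 1) -> (-(1), -(7), -(-8)) = (-1, -7, 8)
Step 3: (-1, -7, 8) -> (-(8), -(-1), -(-7)) = (-8, 1, 7)
Step 4: (-8, 1, 7) -> (-(7), -(-8), -(1)) = (-7, 8, -1)
Step 5: (-7, 8, -1) -> (-(-1), -(-7), -(8)) = (1, 7, -8)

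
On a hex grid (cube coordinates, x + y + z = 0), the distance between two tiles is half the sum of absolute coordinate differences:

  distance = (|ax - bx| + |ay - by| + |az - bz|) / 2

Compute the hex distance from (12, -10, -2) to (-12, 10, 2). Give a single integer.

|ax - bx| = |12 - (-12)| = 24
|ay - by| = |-10 - 10| = 20
|az - bz| = |-2 - 2| = 4
distance = (24 + 20 + 4) / 2 = 48 / 2 = 24

Answer: 24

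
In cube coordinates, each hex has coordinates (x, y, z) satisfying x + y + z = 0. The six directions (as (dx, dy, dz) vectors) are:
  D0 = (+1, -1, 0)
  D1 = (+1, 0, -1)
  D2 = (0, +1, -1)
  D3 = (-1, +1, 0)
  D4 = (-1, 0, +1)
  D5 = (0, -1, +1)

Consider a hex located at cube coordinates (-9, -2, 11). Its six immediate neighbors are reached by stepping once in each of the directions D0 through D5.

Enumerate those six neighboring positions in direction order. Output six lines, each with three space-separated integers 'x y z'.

Center: (-9, -2, 11). Add each direction:
  D0: (-9, -2, 11) + (1, -1, 0) = (-8, -3, 11)
  D1: (-9, -2, 11) + (1, 0, -1) = (-8, -2, 10)
  D2: (-9, -2, 11) + (0, 1, -1) = (-9, -1, 10)
  D3: (-9, -2, 11) + (-1, 1, 0) = (-10, -1, 11)
  D4: (-9, -2, 11) + (-1, 0, 1) = (-10, -2, 12)
  D5: (-9, -2, 11) + (0, -1, 1) = (-9, -3, 12)

Answer: -8 -3 11
-8 -2 10
-9 -1 10
-10 -1 11
-10 -2 12
-9 -3 12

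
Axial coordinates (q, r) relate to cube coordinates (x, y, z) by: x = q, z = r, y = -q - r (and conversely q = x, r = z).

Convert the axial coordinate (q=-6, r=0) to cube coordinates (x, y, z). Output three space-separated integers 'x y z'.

Answer: -6 6 0

Derivation:
x = q = -6
z = r = 0
y = -x - z = -(-6) - (0) = 6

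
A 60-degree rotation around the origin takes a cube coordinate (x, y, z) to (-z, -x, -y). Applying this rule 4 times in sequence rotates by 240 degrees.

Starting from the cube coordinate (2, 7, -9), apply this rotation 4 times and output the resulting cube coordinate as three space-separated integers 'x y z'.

Answer: -9 2 7

Derivation:
Start: (2, 7, -9)
Step 1: (2, 7, -9) -> (-(-9), -(2), -(7)) = (9, -2, -7)
Step 2: (9, -2, -7) -> (-(-7), -(9), -(-2)) = (7, -9, 2)
Step 3: (7, -9, 2) -> (-(2), -(7), -(-9)) = (-2, -7, 9)
Step 4: (-2, -7, 9) -> (-(9), -(-2), -(-7)) = (-9, 2, 7)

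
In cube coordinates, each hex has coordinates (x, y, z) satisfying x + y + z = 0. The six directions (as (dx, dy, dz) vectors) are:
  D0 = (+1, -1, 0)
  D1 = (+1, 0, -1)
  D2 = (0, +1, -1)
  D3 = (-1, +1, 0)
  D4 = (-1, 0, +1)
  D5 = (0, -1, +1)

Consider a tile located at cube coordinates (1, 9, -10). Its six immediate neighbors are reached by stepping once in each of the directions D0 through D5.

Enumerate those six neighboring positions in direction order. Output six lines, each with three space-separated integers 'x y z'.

Answer: 2 8 -10
2 9 -11
1 10 -11
0 10 -10
0 9 -9
1 8 -9

Derivation:
Center: (1, 9, -10). Add each direction:
  D0: (1, 9, -10) + (1, -1, 0) = (2, 8, -10)
  D1: (1, 9, -10) + (1, 0, -1) = (2, 9, -11)
  D2: (1, 9, -10) + (0, 1, -1) = (1, 10, -11)
  D3: (1, 9, -10) + (-1, 1, 0) = (0, 10, -10)
  D4: (1, 9, -10) + (-1, 0, 1) = (0, 9, -9)
  D5: (1, 9, -10) + (0, -1, 1) = (1, 8, -9)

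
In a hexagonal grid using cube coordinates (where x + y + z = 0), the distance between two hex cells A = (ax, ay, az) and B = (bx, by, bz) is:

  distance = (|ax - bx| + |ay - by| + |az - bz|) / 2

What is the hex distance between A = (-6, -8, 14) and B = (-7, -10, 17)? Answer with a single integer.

|ax - bx| = |-6 - (-7)| = 1
|ay - by| = |-8 - (-10)| = 2
|az - bz| = |14 - 17| = 3
distance = (1 + 2 + 3) / 2 = 6 / 2 = 3

Answer: 3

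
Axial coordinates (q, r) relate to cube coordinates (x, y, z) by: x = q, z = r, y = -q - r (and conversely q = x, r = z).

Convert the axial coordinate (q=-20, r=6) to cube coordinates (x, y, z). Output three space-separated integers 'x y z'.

Answer: -20 14 6

Derivation:
x = q = -20
z = r = 6
y = -x - z = -(-20) - (6) = 14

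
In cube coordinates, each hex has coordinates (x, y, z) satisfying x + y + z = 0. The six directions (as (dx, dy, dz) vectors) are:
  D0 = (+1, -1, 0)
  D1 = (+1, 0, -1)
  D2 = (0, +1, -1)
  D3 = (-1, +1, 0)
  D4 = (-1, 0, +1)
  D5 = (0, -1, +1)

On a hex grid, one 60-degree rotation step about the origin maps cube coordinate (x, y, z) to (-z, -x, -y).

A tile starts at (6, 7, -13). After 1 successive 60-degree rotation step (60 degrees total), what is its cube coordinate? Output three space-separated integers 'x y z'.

Start: (6, 7, -13)
Step 1: (6, 7, -13) -> (-(-13), -(6), -(7)) = (13, -6, -7)

Answer: 13 -6 -7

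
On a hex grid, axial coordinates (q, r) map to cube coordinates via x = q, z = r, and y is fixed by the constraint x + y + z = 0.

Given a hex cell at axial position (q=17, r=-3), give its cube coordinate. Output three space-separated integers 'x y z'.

x = q = 17
z = r = -3
y = -x - z = -(17) - (-3) = -14

Answer: 17 -14 -3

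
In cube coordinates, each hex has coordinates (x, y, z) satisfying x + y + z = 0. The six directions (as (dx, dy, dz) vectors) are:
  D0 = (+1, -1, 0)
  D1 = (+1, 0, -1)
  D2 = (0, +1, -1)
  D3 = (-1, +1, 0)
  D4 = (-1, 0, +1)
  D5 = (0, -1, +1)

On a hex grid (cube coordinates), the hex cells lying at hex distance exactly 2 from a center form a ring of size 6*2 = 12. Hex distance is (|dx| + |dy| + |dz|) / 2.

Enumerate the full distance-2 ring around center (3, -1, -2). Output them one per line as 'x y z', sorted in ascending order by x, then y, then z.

Walk ring at distance 2 from (3, -1, -2):
Start at center + D4*2 = (1, -1, 0)
  hex 0: (1, -1, 0)
  hex 1: (2, -2, 0)
  hex 2: (3, -3, 0)
  hex 3: (4, -3, -1)
  hex 4: (5, -3, -2)
  hex 5: (5, -2, -3)
  hex 6: (5, -1, -4)
  hex 7: (4, 0, -4)
  hex 8: (3, 1, -4)
  hex 9: (2, 1, -3)
  hex 10: (1, 1, -2)
  hex 11: (1, 0, -1)
Sorted: 12 hexes.

Answer: 1 -1 0
1 0 -1
1 1 -2
2 -2 0
2 1 -3
3 -3 0
3 1 -4
4 -3 -1
4 0 -4
5 -3 -2
5 -2 -3
5 -1 -4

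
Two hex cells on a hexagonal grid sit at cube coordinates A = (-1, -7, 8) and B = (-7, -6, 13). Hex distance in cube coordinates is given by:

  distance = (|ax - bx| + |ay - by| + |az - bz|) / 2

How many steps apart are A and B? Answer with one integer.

|ax - bx| = |-1 - (-7)| = 6
|ay - by| = |-7 - (-6)| = 1
|az - bz| = |8 - 13| = 5
distance = (6 + 1 + 5) / 2 = 12 / 2 = 6

Answer: 6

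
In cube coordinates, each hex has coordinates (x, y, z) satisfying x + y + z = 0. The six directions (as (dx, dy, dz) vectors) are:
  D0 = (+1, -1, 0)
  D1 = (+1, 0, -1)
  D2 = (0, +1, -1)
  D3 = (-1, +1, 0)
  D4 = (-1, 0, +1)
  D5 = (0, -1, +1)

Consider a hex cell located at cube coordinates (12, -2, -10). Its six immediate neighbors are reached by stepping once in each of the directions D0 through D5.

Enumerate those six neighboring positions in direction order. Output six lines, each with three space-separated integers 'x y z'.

Center: (12, -2, -10). Add each direction:
  D0: (12, -2, -10) + (1, -1, 0) = (13, -3, -10)
  D1: (12, -2, -10) + (1, 0, -1) = (13, -2, -11)
  D2: (12, -2, -10) + (0, 1, -1) = (12, -1, -11)
  D3: (12, -2, -10) + (-1, 1, 0) = (11, -1, -10)
  D4: (12, -2, -10) + (-1, 0, 1) = (11, -2, -9)
  D5: (12, -2, -10) + (0, -1, 1) = (12, -3, -9)

Answer: 13 -3 -10
13 -2 -11
12 -1 -11
11 -1 -10
11 -2 -9
12 -3 -9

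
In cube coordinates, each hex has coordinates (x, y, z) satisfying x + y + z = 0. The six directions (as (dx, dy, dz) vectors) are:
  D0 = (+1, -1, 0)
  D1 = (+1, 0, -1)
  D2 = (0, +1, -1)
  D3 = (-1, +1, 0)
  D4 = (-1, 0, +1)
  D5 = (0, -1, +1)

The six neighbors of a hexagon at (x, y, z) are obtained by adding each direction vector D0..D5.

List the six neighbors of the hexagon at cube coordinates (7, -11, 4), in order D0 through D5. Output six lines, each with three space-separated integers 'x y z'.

Center: (7, -11, 4). Add each direction:
  D0: (7, -11, 4) + (1, -1, 0) = (8, -12, 4)
  D1: (7, -11, 4) + (1, 0, -1) = (8, -11, 3)
  D2: (7, -11, 4) + (0, 1, -1) = (7, -10, 3)
  D3: (7, -11, 4) + (-1, 1, 0) = (6, -10, 4)
  D4: (7, -11, 4) + (-1, 0, 1) = (6, -11, 5)
  D5: (7, -11, 4) + (0, -1, 1) = (7, -12, 5)

Answer: 8 -12 4
8 -11 3
7 -10 3
6 -10 4
6 -11 5
7 -12 5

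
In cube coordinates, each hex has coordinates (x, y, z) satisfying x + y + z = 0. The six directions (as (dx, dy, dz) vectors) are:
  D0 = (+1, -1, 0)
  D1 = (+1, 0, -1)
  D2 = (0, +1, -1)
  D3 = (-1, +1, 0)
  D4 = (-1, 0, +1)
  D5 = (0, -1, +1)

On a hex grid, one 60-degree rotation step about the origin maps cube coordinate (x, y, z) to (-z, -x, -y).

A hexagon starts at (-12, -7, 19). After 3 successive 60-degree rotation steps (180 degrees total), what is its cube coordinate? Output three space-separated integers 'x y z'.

Start: (-12, -7, 19)
Step 1: (-12, -7, 19) -> (-(19), -(-12), -(-7)) = (-19, 12, 7)
Step 2: (-19, 12, 7) -> (-(7), -(-19), -(12)) = (-7, 19, -12)
Step 3: (-7, 19, -12) -> (-(-12), -(-7), -(19)) = (12, 7, -19)

Answer: 12 7 -19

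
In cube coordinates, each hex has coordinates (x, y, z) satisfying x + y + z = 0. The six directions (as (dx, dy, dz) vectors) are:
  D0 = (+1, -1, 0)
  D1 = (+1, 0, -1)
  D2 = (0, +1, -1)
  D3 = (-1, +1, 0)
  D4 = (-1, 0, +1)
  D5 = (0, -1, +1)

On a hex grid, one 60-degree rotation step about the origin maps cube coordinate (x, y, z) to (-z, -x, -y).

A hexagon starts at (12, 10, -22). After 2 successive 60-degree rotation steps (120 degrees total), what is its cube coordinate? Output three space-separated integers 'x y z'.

Start: (12, 10, -22)
Step 1: (12, 10, -22) -> (-(-22), -(12), -(10)) = (22, -12, -10)
Step 2: (22, -12, -10) -> (-(-10), -(22), -(-12)) = (10, -22, 12)

Answer: 10 -22 12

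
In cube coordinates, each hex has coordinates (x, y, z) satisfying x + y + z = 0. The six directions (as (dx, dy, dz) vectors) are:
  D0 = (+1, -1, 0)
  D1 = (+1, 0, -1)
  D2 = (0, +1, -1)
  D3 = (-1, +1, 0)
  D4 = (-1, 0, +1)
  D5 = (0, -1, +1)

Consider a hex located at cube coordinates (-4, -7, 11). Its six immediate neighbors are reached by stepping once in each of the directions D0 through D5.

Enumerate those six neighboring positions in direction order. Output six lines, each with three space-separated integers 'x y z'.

Answer: -3 -8 11
-3 -7 10
-4 -6 10
-5 -6 11
-5 -7 12
-4 -8 12

Derivation:
Center: (-4, -7, 11). Add each direction:
  D0: (-4, -7, 11) + (1, -1, 0) = (-3, -8, 11)
  D1: (-4, -7, 11) + (1, 0, -1) = (-3, -7, 10)
  D2: (-4, -7, 11) + (0, 1, -1) = (-4, -6, 10)
  D3: (-4, -7, 11) + (-1, 1, 0) = (-5, -6, 11)
  D4: (-4, -7, 11) + (-1, 0, 1) = (-5, -7, 12)
  D5: (-4, -7, 11) + (0, -1, 1) = (-4, -8, 12)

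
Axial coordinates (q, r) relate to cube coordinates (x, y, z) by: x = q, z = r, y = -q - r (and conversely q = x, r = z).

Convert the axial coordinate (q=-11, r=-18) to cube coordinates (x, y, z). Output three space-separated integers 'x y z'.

x = q = -11
z = r = -18
y = -x - z = -(-11) - (-18) = 29

Answer: -11 29 -18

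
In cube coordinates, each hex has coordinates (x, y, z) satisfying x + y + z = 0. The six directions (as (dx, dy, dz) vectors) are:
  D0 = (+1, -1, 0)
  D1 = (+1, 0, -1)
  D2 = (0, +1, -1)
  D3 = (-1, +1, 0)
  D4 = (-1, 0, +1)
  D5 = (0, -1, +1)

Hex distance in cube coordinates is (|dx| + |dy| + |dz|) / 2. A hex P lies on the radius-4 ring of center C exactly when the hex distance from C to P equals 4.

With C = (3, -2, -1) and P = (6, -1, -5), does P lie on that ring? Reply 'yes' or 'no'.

|px - cx| = |6 - 3| = 3
|py - cy| = |-1 - (-2)| = 1
|pz - cz| = |-5 - (-1)| = 4
distance = (3+1+4)/2 = 8/2 = 4
radius = 4; distance == radius -> yes

Answer: yes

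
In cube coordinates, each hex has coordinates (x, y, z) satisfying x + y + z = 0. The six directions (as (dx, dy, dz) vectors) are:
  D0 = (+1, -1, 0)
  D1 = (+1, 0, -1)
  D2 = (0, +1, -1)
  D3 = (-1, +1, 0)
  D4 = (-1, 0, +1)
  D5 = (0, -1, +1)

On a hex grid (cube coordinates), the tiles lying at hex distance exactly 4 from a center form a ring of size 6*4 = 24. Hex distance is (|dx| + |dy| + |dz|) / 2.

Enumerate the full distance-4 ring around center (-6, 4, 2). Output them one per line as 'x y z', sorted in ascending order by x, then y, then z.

Answer: -10 4 6
-10 5 5
-10 6 4
-10 7 3
-10 8 2
-9 3 6
-9 8 1
-8 2 6
-8 8 0
-7 1 6
-7 8 -1
-6 0 6
-6 8 -2
-5 0 5
-5 7 -2
-4 0 4
-4 6 -2
-3 0 3
-3 5 -2
-2 0 2
-2 1 1
-2 2 0
-2 3 -1
-2 4 -2

Derivation:
Walk ring at distance 4 from (-6, 4, 2):
Start at center + D4*4 = (-10, 4, 6)
  hex 0: (-10, 4, 6)
  hex 1: (-9, 3, 6)
  hex 2: (-8, 2, 6)
  hex 3: (-7, 1, 6)
  hex 4: (-6, 0, 6)
  hex 5: (-5, 0, 5)
  hex 6: (-4, 0, 4)
  hex 7: (-3, 0, 3)
  hex 8: (-2, 0, 2)
  hex 9: (-2, 1, 1)
  hex 10: (-2, 2, 0)
  hex 11: (-2, 3, -1)
  hex 12: (-2, 4, -2)
  hex 13: (-3, 5, -2)
  hex 14: (-4, 6, -2)
  hex 15: (-5, 7, -2)
  hex 16: (-6, 8, -2)
  hex 17: (-7, 8, -1)
  hex 18: (-8, 8, 0)
  hex 19: (-9, 8, 1)
  hex 20: (-10, 8, 2)
  hex 21: (-10, 7, 3)
  hex 22: (-10, 6, 4)
  hex 23: (-10, 5, 5)
Sorted: 24 hexes.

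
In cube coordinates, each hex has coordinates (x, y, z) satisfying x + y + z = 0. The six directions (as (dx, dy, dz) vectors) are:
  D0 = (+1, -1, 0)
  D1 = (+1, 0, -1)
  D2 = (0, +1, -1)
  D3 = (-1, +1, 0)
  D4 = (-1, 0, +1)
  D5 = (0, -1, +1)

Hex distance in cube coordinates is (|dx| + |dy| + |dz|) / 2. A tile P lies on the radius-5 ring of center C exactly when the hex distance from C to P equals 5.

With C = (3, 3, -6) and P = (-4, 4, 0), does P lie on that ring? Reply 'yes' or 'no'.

Answer: no

Derivation:
|px - cx| = |-4 - 3| = 7
|py - cy| = |4 - 3| = 1
|pz - cz| = |0 - (-6)| = 6
distance = (7+1+6)/2 = 14/2 = 7
radius = 5; distance != radius -> no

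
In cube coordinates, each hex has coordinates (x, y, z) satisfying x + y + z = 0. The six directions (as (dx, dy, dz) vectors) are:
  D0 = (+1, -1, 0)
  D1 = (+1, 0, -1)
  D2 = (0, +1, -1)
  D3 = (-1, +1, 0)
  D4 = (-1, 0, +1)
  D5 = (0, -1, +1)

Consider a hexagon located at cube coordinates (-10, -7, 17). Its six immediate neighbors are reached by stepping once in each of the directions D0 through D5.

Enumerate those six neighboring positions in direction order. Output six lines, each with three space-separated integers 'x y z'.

Center: (-10, -7, 17). Add each direction:
  D0: (-10, -7, 17) + (1, -1, 0) = (-9, -8, 17)
  D1: (-10, -7, 17) + (1, 0, -1) = (-9, -7, 16)
  D2: (-10, -7, 17) + (0, 1, -1) = (-10, -6, 16)
  D3: (-10, -7, 17) + (-1, 1, 0) = (-11, -6, 17)
  D4: (-10, -7, 17) + (-1, 0, 1) = (-11, -7, 18)
  D5: (-10, -7, 17) + (0, -1, 1) = (-10, -8, 18)

Answer: -9 -8 17
-9 -7 16
-10 -6 16
-11 -6 17
-11 -7 18
-10 -8 18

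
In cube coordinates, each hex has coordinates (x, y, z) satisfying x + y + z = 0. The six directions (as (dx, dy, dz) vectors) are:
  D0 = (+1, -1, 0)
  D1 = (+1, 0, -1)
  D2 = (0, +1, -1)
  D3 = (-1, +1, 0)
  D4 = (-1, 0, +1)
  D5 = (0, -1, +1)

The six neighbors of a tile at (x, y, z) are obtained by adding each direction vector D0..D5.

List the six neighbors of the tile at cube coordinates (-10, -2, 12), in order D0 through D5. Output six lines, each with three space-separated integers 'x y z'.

Answer: -9 -3 12
-9 -2 11
-10 -1 11
-11 -1 12
-11 -2 13
-10 -3 13

Derivation:
Center: (-10, -2, 12). Add each direction:
  D0: (-10, -2, 12) + (1, -1, 0) = (-9, -3, 12)
  D1: (-10, -2, 12) + (1, 0, -1) = (-9, -2, 11)
  D2: (-10, -2, 12) + (0, 1, -1) = (-10, -1, 11)
  D3: (-10, -2, 12) + (-1, 1, 0) = (-11, -1, 12)
  D4: (-10, -2, 12) + (-1, 0, 1) = (-11, -2, 13)
  D5: (-10, -2, 12) + (0, -1, 1) = (-10, -3, 13)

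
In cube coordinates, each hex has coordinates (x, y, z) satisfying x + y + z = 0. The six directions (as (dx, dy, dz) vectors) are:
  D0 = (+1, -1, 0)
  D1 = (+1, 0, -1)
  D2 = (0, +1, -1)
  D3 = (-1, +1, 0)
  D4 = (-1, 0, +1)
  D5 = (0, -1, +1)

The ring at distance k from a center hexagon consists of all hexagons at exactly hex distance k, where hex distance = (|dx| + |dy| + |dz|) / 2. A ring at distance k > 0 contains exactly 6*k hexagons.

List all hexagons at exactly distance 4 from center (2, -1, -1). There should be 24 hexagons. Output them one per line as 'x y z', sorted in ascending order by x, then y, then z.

Walk ring at distance 4 from (2, -1, -1):
Start at center + D4*4 = (-2, -1, 3)
  hex 0: (-2, -1, 3)
  hex 1: (-1, -2, 3)
  hex 2: (0, -3, 3)
  hex 3: (1, -4, 3)
  hex 4: (2, -5, 3)
  hex 5: (3, -5, 2)
  hex 6: (4, -5, 1)
  hex 7: (5, -5, 0)
  hex 8: (6, -5, -1)
  hex 9: (6, -4, -2)
  hex 10: (6, -3, -3)
  hex 11: (6, -2, -4)
  hex 12: (6, -1, -5)
  hex 13: (5, 0, -5)
  hex 14: (4, 1, -5)
  hex 15: (3, 2, -5)
  hex 16: (2, 3, -5)
  hex 17: (1, 3, -4)
  hex 18: (0, 3, -3)
  hex 19: (-1, 3, -2)
  hex 20: (-2, 3, -1)
  hex 21: (-2, 2, 0)
  hex 22: (-2, 1, 1)
  hex 23: (-2, 0, 2)
Sorted: 24 hexes.

Answer: -2 -1 3
-2 0 2
-2 1 1
-2 2 0
-2 3 -1
-1 -2 3
-1 3 -2
0 -3 3
0 3 -3
1 -4 3
1 3 -4
2 -5 3
2 3 -5
3 -5 2
3 2 -5
4 -5 1
4 1 -5
5 -5 0
5 0 -5
6 -5 -1
6 -4 -2
6 -3 -3
6 -2 -4
6 -1 -5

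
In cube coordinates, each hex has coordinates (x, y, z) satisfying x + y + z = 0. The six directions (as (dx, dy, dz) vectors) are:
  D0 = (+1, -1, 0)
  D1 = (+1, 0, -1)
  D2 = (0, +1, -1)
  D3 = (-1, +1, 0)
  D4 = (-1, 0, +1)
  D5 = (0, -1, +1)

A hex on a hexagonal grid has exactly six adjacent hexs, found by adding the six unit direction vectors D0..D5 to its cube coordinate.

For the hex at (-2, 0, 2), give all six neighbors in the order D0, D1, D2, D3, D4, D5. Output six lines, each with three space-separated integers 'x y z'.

Answer: -1 -1 2
-1 0 1
-2 1 1
-3 1 2
-3 0 3
-2 -1 3

Derivation:
Center: (-2, 0, 2). Add each direction:
  D0: (-2, 0, 2) + (1, -1, 0) = (-1, -1, 2)
  D1: (-2, 0, 2) + (1, 0, -1) = (-1, 0, 1)
  D2: (-2, 0, 2) + (0, 1, -1) = (-2, 1, 1)
  D3: (-2, 0, 2) + (-1, 1, 0) = (-3, 1, 2)
  D4: (-2, 0, 2) + (-1, 0, 1) = (-3, 0, 3)
  D5: (-2, 0, 2) + (0, -1, 1) = (-2, -1, 3)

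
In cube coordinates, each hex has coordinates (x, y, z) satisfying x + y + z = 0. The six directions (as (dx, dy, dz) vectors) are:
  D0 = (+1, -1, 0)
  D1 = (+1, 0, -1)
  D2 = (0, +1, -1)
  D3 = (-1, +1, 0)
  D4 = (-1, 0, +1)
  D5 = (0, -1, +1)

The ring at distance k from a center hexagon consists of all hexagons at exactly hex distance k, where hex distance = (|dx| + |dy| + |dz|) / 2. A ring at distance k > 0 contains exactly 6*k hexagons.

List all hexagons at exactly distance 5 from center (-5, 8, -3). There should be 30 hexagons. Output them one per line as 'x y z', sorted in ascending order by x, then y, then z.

Answer: -10 8 2
-10 9 1
-10 10 0
-10 11 -1
-10 12 -2
-10 13 -3
-9 7 2
-9 13 -4
-8 6 2
-8 13 -5
-7 5 2
-7 13 -6
-6 4 2
-6 13 -7
-5 3 2
-5 13 -8
-4 3 1
-4 12 -8
-3 3 0
-3 11 -8
-2 3 -1
-2 10 -8
-1 3 -2
-1 9 -8
0 3 -3
0 4 -4
0 5 -5
0 6 -6
0 7 -7
0 8 -8

Derivation:
Walk ring at distance 5 from (-5, 8, -3):
Start at center + D4*5 = (-10, 8, 2)
  hex 0: (-10, 8, 2)
  hex 1: (-9, 7, 2)
  hex 2: (-8, 6, 2)
  hex 3: (-7, 5, 2)
  hex 4: (-6, 4, 2)
  hex 5: (-5, 3, 2)
  hex 6: (-4, 3, 1)
  hex 7: (-3, 3, 0)
  hex 8: (-2, 3, -1)
  hex 9: (-1, 3, -2)
  hex 10: (0, 3, -3)
  hex 11: (0, 4, -4)
  hex 12: (0, 5, -5)
  hex 13: (0, 6, -6)
  hex 14: (0, 7, -7)
  hex 15: (0, 8, -8)
  hex 16: (-1, 9, -8)
  hex 17: (-2, 10, -8)
  hex 18: (-3, 11, -8)
  hex 19: (-4, 12, -8)
  hex 20: (-5, 13, -8)
  hex 21: (-6, 13, -7)
  hex 22: (-7, 13, -6)
  hex 23: (-8, 13, -5)
  hex 24: (-9, 13, -4)
  hex 25: (-10, 13, -3)
  hex 26: (-10, 12, -2)
  hex 27: (-10, 11, -1)
  hex 28: (-10, 10, 0)
  hex 29: (-10, 9, 1)
Sorted: 30 hexes.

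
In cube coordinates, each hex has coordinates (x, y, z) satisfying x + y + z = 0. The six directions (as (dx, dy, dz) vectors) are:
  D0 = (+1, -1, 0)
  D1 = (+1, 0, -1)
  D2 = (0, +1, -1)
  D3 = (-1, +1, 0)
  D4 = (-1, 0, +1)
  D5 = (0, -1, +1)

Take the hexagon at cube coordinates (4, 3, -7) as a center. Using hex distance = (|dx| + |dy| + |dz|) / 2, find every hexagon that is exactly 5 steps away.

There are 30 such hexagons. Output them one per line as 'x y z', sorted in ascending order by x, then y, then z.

Answer: -1 3 -2
-1 4 -3
-1 5 -4
-1 6 -5
-1 7 -6
-1 8 -7
0 2 -2
0 8 -8
1 1 -2
1 8 -9
2 0 -2
2 8 -10
3 -1 -2
3 8 -11
4 -2 -2
4 8 -12
5 -2 -3
5 7 -12
6 -2 -4
6 6 -12
7 -2 -5
7 5 -12
8 -2 -6
8 4 -12
9 -2 -7
9 -1 -8
9 0 -9
9 1 -10
9 2 -11
9 3 -12

Derivation:
Walk ring at distance 5 from (4, 3, -7):
Start at center + D4*5 = (-1, 3, -2)
  hex 0: (-1, 3, -2)
  hex 1: (0, 2, -2)
  hex 2: (1, 1, -2)
  hex 3: (2, 0, -2)
  hex 4: (3, -1, -2)
  hex 5: (4, -2, -2)
  hex 6: (5, -2, -3)
  hex 7: (6, -2, -4)
  hex 8: (7, -2, -5)
  hex 9: (8, -2, -6)
  hex 10: (9, -2, -7)
  hex 11: (9, -1, -8)
  hex 12: (9, 0, -9)
  hex 13: (9, 1, -10)
  hex 14: (9, 2, -11)
  hex 15: (9, 3, -12)
  hex 16: (8, 4, -12)
  hex 17: (7, 5, -12)
  hex 18: (6, 6, -12)
  hex 19: (5, 7, -12)
  hex 20: (4, 8, -12)
  hex 21: (3, 8, -11)
  hex 22: (2, 8, -10)
  hex 23: (1, 8, -9)
  hex 24: (0, 8, -8)
  hex 25: (-1, 8, -7)
  hex 26: (-1, 7, -6)
  hex 27: (-1, 6, -5)
  hex 28: (-1, 5, -4)
  hex 29: (-1, 4, -3)
Sorted: 30 hexes.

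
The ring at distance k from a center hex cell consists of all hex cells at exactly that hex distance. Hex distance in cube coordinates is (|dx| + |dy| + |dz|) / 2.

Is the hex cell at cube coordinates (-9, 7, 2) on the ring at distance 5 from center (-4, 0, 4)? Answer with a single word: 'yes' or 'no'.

Answer: no

Derivation:
|px - cx| = |-9 - (-4)| = 5
|py - cy| = |7 - 0| = 7
|pz - cz| = |2 - 4| = 2
distance = (5+7+2)/2 = 14/2 = 7
radius = 5; distance != radius -> no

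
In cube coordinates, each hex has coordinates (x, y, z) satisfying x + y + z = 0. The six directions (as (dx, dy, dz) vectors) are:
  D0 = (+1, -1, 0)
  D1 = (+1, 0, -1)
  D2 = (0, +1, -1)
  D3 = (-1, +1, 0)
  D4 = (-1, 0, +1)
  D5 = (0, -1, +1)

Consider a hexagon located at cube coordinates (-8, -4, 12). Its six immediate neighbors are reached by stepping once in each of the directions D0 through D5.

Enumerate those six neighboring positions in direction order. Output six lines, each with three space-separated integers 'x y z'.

Center: (-8, -4, 12). Add each direction:
  D0: (-8, -4, 12) + (1, -1, 0) = (-7, -5, 12)
  D1: (-8, -4, 12) + (1, 0, -1) = (-7, -4, 11)
  D2: (-8, -4, 12) + (0, 1, -1) = (-8, -3, 11)
  D3: (-8, -4, 12) + (-1, 1, 0) = (-9, -3, 12)
  D4: (-8, -4, 12) + (-1, 0, 1) = (-9, -4, 13)
  D5: (-8, -4, 12) + (0, -1, 1) = (-8, -5, 13)

Answer: -7 -5 12
-7 -4 11
-8 -3 11
-9 -3 12
-9 -4 13
-8 -5 13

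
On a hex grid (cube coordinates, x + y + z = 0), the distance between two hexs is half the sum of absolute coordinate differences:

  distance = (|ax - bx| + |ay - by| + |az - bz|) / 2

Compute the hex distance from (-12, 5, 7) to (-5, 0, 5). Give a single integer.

|ax - bx| = |-12 - (-5)| = 7
|ay - by| = |5 - 0| = 5
|az - bz| = |7 - 5| = 2
distance = (7 + 5 + 2) / 2 = 14 / 2 = 7

Answer: 7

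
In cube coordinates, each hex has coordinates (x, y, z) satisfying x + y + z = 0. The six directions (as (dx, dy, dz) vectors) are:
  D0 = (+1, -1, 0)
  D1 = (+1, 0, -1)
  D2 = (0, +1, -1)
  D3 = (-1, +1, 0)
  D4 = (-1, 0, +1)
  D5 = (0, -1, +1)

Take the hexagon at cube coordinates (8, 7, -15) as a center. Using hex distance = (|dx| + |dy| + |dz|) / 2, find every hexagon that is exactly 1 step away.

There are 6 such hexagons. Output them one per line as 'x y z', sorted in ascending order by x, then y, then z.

Answer: 7 7 -14
7 8 -15
8 6 -14
8 8 -16
9 6 -15
9 7 -16

Derivation:
Walk ring at distance 1 from (8, 7, -15):
Start at center + D4*1 = (7, 7, -14)
  hex 0: (7, 7, -14)
  hex 1: (8, 6, -14)
  hex 2: (9, 6, -15)
  hex 3: (9, 7, -16)
  hex 4: (8, 8, -16)
  hex 5: (7, 8, -15)
Sorted: 6 hexes.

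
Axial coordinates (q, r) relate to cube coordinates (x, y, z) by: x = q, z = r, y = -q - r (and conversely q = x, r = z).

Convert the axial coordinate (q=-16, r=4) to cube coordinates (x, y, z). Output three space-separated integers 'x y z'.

x = q = -16
z = r = 4
y = -x - z = -(-16) - (4) = 12

Answer: -16 12 4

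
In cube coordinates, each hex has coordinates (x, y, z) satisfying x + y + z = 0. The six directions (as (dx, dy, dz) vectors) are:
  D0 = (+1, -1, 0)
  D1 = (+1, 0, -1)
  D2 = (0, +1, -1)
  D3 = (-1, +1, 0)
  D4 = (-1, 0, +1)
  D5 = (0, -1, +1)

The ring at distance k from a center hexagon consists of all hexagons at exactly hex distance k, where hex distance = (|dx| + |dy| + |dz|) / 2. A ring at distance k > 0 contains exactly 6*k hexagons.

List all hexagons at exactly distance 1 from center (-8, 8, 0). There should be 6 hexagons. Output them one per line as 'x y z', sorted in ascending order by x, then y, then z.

Answer: -9 8 1
-9 9 0
-8 7 1
-8 9 -1
-7 7 0
-7 8 -1

Derivation:
Walk ring at distance 1 from (-8, 8, 0):
Start at center + D4*1 = (-9, 8, 1)
  hex 0: (-9, 8, 1)
  hex 1: (-8, 7, 1)
  hex 2: (-7, 7, 0)
  hex 3: (-7, 8, -1)
  hex 4: (-8, 9, -1)
  hex 5: (-9, 9, 0)
Sorted: 6 hexes.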